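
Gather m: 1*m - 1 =m - 1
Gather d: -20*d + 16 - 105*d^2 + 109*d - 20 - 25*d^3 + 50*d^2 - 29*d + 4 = -25*d^3 - 55*d^2 + 60*d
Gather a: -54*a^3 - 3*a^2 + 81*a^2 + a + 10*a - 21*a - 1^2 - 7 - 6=-54*a^3 + 78*a^2 - 10*a - 14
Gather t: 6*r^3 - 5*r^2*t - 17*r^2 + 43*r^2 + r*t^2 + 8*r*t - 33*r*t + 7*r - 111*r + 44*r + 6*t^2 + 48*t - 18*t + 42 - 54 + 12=6*r^3 + 26*r^2 - 60*r + t^2*(r + 6) + t*(-5*r^2 - 25*r + 30)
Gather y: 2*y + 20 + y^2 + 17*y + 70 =y^2 + 19*y + 90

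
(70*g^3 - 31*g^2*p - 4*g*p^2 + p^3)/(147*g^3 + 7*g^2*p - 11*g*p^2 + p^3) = (-10*g^2 + 3*g*p + p^2)/(-21*g^2 - 4*g*p + p^2)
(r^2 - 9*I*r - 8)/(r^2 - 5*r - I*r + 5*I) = (r - 8*I)/(r - 5)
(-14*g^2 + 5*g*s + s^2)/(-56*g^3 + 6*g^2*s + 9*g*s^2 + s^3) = 1/(4*g + s)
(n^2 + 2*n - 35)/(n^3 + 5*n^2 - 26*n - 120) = (n + 7)/(n^2 + 10*n + 24)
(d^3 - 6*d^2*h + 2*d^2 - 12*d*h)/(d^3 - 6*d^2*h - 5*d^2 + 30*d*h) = (d + 2)/(d - 5)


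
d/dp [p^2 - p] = 2*p - 1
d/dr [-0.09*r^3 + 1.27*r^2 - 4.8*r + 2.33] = -0.27*r^2 + 2.54*r - 4.8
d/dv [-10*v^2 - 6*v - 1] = -20*v - 6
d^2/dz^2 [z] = 0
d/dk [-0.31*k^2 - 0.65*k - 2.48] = -0.62*k - 0.65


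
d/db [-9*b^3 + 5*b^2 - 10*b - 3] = -27*b^2 + 10*b - 10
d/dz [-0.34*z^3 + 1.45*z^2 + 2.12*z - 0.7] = -1.02*z^2 + 2.9*z + 2.12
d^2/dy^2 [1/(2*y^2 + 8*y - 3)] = 4*(-2*y^2 - 8*y + 8*(y + 2)^2 + 3)/(2*y^2 + 8*y - 3)^3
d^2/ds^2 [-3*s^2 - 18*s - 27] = -6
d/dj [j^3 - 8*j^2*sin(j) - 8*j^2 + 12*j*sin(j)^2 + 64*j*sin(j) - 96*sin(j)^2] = -8*j^2*cos(j) + 3*j^2 - 16*j*sin(j) + 12*j*sin(2*j) + 64*j*cos(j) - 16*j + 12*sin(j)^2 + 64*sin(j) - 96*sin(2*j)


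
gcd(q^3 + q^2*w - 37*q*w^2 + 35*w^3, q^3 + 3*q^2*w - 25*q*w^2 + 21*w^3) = q^2 + 6*q*w - 7*w^2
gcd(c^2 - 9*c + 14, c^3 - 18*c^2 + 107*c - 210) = c - 7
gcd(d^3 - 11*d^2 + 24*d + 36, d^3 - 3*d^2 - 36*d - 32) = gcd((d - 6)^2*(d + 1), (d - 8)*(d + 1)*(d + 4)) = d + 1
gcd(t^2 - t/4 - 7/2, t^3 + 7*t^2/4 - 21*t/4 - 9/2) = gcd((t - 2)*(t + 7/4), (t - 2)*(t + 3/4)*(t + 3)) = t - 2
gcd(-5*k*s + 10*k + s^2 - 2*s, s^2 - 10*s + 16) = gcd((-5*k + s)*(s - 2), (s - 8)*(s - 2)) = s - 2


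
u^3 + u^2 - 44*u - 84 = (u - 7)*(u + 2)*(u + 6)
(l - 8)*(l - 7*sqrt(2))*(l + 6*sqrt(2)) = l^3 - 8*l^2 - sqrt(2)*l^2 - 84*l + 8*sqrt(2)*l + 672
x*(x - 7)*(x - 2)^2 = x^4 - 11*x^3 + 32*x^2 - 28*x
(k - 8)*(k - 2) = k^2 - 10*k + 16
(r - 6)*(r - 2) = r^2 - 8*r + 12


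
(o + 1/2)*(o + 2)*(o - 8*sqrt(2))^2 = o^4 - 16*sqrt(2)*o^3 + 5*o^3/2 - 40*sqrt(2)*o^2 + 129*o^2 - 16*sqrt(2)*o + 320*o + 128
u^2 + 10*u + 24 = (u + 4)*(u + 6)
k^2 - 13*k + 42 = (k - 7)*(k - 6)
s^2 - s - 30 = (s - 6)*(s + 5)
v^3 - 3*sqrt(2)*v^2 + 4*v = v*(v - 2*sqrt(2))*(v - sqrt(2))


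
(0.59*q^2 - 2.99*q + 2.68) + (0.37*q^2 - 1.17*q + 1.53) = 0.96*q^2 - 4.16*q + 4.21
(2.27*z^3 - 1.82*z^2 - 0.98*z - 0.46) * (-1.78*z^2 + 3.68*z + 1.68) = -4.0406*z^5 + 11.5932*z^4 - 1.1396*z^3 - 5.8452*z^2 - 3.3392*z - 0.7728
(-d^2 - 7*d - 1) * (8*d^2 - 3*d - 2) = -8*d^4 - 53*d^3 + 15*d^2 + 17*d + 2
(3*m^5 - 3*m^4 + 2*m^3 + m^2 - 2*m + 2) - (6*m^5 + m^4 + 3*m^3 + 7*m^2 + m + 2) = -3*m^5 - 4*m^4 - m^3 - 6*m^2 - 3*m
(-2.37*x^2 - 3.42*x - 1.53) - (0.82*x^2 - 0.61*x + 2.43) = -3.19*x^2 - 2.81*x - 3.96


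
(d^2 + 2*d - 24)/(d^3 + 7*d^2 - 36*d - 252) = (d - 4)/(d^2 + d - 42)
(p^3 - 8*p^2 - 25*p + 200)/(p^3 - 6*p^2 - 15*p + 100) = (p^2 - 3*p - 40)/(p^2 - p - 20)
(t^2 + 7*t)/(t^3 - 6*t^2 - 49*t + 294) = t/(t^2 - 13*t + 42)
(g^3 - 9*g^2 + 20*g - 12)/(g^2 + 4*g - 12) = (g^2 - 7*g + 6)/(g + 6)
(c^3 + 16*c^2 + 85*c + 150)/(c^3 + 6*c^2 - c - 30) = (c^2 + 11*c + 30)/(c^2 + c - 6)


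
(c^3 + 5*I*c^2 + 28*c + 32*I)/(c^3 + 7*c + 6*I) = (c^2 + 4*I*c + 32)/(c^2 - I*c + 6)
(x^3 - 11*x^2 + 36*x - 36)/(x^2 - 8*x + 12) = x - 3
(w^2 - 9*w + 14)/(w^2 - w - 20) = (-w^2 + 9*w - 14)/(-w^2 + w + 20)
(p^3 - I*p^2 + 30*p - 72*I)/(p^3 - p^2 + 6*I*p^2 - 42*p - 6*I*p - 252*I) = (p^2 - 7*I*p - 12)/(p^2 - p - 42)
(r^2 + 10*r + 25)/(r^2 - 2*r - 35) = (r + 5)/(r - 7)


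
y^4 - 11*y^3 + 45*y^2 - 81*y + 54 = (y - 3)^3*(y - 2)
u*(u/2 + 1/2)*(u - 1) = u^3/2 - u/2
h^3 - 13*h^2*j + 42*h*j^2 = h*(h - 7*j)*(h - 6*j)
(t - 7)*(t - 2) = t^2 - 9*t + 14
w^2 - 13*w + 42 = (w - 7)*(w - 6)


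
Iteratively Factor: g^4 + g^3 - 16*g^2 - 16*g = (g + 1)*(g^3 - 16*g) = (g - 4)*(g + 1)*(g^2 + 4*g) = (g - 4)*(g + 1)*(g + 4)*(g)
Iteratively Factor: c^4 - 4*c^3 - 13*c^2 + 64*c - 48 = (c + 4)*(c^3 - 8*c^2 + 19*c - 12) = (c - 1)*(c + 4)*(c^2 - 7*c + 12) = (c - 4)*(c - 1)*(c + 4)*(c - 3)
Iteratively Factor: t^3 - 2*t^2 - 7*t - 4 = (t + 1)*(t^2 - 3*t - 4) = (t - 4)*(t + 1)*(t + 1)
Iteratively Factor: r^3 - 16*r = (r + 4)*(r^2 - 4*r) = r*(r + 4)*(r - 4)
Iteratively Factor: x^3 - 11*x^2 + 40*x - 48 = (x - 3)*(x^2 - 8*x + 16) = (x - 4)*(x - 3)*(x - 4)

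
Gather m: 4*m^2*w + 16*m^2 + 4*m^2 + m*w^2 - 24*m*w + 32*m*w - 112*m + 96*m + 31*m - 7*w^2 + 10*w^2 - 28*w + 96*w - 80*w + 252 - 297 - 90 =m^2*(4*w + 20) + m*(w^2 + 8*w + 15) + 3*w^2 - 12*w - 135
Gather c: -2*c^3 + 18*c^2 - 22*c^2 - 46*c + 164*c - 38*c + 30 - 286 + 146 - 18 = -2*c^3 - 4*c^2 + 80*c - 128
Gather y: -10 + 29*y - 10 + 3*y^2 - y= 3*y^2 + 28*y - 20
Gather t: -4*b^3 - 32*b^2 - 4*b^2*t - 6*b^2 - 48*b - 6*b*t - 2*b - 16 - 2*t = -4*b^3 - 38*b^2 - 50*b + t*(-4*b^2 - 6*b - 2) - 16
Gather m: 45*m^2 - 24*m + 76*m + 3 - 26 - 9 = 45*m^2 + 52*m - 32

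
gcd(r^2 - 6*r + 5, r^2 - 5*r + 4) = r - 1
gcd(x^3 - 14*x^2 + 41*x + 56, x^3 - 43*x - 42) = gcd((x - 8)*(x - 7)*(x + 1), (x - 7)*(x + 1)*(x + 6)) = x^2 - 6*x - 7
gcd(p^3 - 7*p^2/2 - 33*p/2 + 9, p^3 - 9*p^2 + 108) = p^2 - 3*p - 18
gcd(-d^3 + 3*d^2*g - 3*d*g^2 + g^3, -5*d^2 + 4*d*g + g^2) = d - g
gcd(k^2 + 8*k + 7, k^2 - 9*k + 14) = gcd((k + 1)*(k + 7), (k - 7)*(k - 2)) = 1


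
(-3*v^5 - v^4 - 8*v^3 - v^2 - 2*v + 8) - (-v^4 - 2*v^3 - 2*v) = -3*v^5 - 6*v^3 - v^2 + 8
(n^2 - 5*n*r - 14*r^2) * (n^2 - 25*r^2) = n^4 - 5*n^3*r - 39*n^2*r^2 + 125*n*r^3 + 350*r^4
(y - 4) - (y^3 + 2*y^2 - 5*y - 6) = -y^3 - 2*y^2 + 6*y + 2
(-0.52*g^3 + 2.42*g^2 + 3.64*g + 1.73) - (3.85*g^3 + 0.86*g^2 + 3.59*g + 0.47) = -4.37*g^3 + 1.56*g^2 + 0.0500000000000003*g + 1.26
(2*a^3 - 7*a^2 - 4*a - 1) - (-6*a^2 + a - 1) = 2*a^3 - a^2 - 5*a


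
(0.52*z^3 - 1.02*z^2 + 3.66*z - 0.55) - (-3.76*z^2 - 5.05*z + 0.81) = 0.52*z^3 + 2.74*z^2 + 8.71*z - 1.36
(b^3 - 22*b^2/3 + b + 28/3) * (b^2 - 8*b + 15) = b^5 - 46*b^4/3 + 224*b^3/3 - 326*b^2/3 - 179*b/3 + 140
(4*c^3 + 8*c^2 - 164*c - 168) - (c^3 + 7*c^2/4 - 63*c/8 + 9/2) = 3*c^3 + 25*c^2/4 - 1249*c/8 - 345/2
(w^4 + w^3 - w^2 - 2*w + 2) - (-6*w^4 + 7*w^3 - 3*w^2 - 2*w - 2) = 7*w^4 - 6*w^3 + 2*w^2 + 4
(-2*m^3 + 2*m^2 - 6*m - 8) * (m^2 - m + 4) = -2*m^5 + 4*m^4 - 16*m^3 + 6*m^2 - 16*m - 32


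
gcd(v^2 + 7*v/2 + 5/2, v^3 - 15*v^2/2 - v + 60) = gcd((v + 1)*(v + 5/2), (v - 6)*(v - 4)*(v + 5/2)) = v + 5/2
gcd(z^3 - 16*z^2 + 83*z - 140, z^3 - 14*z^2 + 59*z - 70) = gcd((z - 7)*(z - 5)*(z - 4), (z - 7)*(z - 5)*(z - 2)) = z^2 - 12*z + 35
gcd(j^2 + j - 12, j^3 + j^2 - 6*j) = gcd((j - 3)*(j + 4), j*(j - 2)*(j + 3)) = 1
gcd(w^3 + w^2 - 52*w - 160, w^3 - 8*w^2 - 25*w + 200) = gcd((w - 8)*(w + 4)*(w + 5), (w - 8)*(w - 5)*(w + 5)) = w^2 - 3*w - 40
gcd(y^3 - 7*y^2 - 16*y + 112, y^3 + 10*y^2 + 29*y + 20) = y + 4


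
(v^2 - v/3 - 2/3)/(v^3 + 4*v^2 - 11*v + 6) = (v + 2/3)/(v^2 + 5*v - 6)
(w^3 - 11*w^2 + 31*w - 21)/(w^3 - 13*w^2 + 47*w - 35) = (w - 3)/(w - 5)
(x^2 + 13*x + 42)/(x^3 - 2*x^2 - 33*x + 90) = (x + 7)/(x^2 - 8*x + 15)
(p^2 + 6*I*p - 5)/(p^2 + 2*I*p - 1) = (p + 5*I)/(p + I)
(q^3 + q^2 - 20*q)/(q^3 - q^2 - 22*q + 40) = q/(q - 2)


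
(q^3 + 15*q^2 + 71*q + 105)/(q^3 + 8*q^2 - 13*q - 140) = (q + 3)/(q - 4)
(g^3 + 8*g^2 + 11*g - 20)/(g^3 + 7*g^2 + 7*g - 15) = (g + 4)/(g + 3)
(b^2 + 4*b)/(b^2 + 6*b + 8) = b/(b + 2)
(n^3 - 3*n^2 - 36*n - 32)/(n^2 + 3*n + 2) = (n^2 - 4*n - 32)/(n + 2)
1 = 1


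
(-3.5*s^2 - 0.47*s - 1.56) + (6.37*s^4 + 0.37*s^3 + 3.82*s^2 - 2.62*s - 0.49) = 6.37*s^4 + 0.37*s^3 + 0.32*s^2 - 3.09*s - 2.05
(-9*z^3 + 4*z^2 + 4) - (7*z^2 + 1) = -9*z^3 - 3*z^2 + 3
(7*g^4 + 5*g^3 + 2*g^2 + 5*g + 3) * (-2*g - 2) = -14*g^5 - 24*g^4 - 14*g^3 - 14*g^2 - 16*g - 6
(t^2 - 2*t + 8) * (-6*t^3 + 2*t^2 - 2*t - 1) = -6*t^5 + 14*t^4 - 54*t^3 + 19*t^2 - 14*t - 8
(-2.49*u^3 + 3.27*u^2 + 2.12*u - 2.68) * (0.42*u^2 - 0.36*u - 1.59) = -1.0458*u^5 + 2.2698*u^4 + 3.6723*u^3 - 7.0881*u^2 - 2.406*u + 4.2612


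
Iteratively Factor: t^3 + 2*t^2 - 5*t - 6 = (t - 2)*(t^2 + 4*t + 3) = (t - 2)*(t + 1)*(t + 3)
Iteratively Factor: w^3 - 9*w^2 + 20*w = (w)*(w^2 - 9*w + 20) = w*(w - 4)*(w - 5)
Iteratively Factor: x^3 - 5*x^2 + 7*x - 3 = (x - 1)*(x^2 - 4*x + 3) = (x - 3)*(x - 1)*(x - 1)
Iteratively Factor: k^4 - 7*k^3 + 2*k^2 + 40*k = (k)*(k^3 - 7*k^2 + 2*k + 40) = k*(k - 5)*(k^2 - 2*k - 8) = k*(k - 5)*(k + 2)*(k - 4)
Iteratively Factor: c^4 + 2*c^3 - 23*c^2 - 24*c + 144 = (c + 4)*(c^3 - 2*c^2 - 15*c + 36) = (c - 3)*(c + 4)*(c^2 + c - 12) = (c - 3)^2*(c + 4)*(c + 4)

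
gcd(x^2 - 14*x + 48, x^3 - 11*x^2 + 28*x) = 1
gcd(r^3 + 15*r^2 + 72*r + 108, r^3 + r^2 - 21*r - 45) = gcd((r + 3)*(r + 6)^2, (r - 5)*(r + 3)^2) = r + 3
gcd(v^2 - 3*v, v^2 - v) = v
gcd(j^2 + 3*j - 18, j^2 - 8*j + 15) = j - 3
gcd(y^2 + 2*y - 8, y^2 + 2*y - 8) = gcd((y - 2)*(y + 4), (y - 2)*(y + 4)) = y^2 + 2*y - 8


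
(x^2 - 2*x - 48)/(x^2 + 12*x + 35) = (x^2 - 2*x - 48)/(x^2 + 12*x + 35)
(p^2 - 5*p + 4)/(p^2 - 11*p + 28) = (p - 1)/(p - 7)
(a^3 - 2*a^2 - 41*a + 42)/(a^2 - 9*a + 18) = (a^3 - 2*a^2 - 41*a + 42)/(a^2 - 9*a + 18)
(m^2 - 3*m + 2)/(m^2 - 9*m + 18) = (m^2 - 3*m + 2)/(m^2 - 9*m + 18)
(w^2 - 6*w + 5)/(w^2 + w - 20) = (w^2 - 6*w + 5)/(w^2 + w - 20)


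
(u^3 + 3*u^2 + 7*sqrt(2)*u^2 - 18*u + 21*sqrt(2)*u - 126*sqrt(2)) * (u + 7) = u^4 + 7*sqrt(2)*u^3 + 10*u^3 + 3*u^2 + 70*sqrt(2)*u^2 - 126*u + 21*sqrt(2)*u - 882*sqrt(2)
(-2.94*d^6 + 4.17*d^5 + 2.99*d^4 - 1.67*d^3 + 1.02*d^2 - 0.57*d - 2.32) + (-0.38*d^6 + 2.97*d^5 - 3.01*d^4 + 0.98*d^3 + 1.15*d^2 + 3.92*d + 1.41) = -3.32*d^6 + 7.14*d^5 - 0.0199999999999996*d^4 - 0.69*d^3 + 2.17*d^2 + 3.35*d - 0.91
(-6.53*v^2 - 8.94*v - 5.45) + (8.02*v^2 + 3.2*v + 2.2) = 1.49*v^2 - 5.74*v - 3.25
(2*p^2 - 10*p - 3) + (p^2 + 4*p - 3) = 3*p^2 - 6*p - 6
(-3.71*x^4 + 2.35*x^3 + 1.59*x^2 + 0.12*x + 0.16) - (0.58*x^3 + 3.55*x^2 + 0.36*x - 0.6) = -3.71*x^4 + 1.77*x^3 - 1.96*x^2 - 0.24*x + 0.76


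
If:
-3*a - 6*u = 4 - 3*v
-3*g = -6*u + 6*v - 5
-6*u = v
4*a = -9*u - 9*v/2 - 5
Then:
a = -32/25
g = 118/75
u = -1/150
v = 1/25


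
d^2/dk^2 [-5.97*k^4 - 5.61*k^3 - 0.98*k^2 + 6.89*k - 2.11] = -71.64*k^2 - 33.66*k - 1.96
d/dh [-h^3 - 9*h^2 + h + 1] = -3*h^2 - 18*h + 1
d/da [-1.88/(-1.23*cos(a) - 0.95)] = 2.3124*sin(a)/(1.23*cos(a) + 0.95)^2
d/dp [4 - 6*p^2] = -12*p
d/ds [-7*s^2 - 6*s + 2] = -14*s - 6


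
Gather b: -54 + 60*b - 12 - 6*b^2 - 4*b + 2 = -6*b^2 + 56*b - 64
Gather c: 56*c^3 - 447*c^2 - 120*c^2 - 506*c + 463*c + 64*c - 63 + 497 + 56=56*c^3 - 567*c^2 + 21*c + 490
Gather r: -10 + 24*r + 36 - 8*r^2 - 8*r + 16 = -8*r^2 + 16*r + 42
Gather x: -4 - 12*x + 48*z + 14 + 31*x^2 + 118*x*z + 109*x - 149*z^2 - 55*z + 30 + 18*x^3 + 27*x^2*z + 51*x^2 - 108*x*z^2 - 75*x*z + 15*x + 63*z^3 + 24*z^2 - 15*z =18*x^3 + x^2*(27*z + 82) + x*(-108*z^2 + 43*z + 112) + 63*z^3 - 125*z^2 - 22*z + 40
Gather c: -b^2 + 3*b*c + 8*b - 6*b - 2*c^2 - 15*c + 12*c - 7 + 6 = -b^2 + 2*b - 2*c^2 + c*(3*b - 3) - 1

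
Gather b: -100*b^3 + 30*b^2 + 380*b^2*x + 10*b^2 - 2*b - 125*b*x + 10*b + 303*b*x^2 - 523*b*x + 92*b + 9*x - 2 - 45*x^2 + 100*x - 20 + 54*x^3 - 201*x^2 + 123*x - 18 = -100*b^3 + b^2*(380*x + 40) + b*(303*x^2 - 648*x + 100) + 54*x^3 - 246*x^2 + 232*x - 40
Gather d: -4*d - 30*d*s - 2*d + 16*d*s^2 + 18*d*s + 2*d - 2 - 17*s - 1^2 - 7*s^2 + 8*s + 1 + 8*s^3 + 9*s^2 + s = d*(16*s^2 - 12*s - 4) + 8*s^3 + 2*s^2 - 8*s - 2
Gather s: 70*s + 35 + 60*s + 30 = 130*s + 65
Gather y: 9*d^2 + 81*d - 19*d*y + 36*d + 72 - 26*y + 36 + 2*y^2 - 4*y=9*d^2 + 117*d + 2*y^2 + y*(-19*d - 30) + 108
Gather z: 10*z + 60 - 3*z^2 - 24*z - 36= -3*z^2 - 14*z + 24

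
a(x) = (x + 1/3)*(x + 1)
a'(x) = 2*x + 4/3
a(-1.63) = 0.82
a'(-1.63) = -1.93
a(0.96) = 2.53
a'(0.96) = 3.25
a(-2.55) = 3.44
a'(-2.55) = -3.77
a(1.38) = 4.08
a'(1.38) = 4.09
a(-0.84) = -0.08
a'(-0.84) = -0.35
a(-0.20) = 0.11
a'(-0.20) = 0.93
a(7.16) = 61.15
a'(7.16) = 15.65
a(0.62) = 1.54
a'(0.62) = 2.57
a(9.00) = 93.33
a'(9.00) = 19.33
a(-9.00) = 69.33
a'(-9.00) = -16.67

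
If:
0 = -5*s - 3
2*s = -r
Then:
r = 6/5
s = -3/5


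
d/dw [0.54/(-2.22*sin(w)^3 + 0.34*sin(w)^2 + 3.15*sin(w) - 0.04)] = (3.5964*sin(w)^2 - 0.3672*sin(w) - 1.701)*cos(w)/(2.22*sin(w)^3 - 0.34*sin(w)^2 - 3.15*sin(w) + 0.04)^2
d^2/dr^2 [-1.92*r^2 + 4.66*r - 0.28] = -3.84000000000000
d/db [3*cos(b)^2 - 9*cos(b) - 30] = 3*(3 - 2*cos(b))*sin(b)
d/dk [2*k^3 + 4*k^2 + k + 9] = 6*k^2 + 8*k + 1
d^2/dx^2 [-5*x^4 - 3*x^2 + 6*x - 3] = -60*x^2 - 6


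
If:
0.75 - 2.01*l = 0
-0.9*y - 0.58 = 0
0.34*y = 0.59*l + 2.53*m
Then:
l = 0.37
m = -0.17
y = -0.64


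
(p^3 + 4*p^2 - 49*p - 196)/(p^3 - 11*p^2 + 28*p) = (p^2 + 11*p + 28)/(p*(p - 4))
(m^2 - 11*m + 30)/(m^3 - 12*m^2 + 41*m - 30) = 1/(m - 1)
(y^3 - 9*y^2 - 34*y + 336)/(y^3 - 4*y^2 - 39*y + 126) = (y - 8)/(y - 3)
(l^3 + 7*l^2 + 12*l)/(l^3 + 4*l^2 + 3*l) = (l + 4)/(l + 1)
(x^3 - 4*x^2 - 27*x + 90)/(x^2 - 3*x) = x - 1 - 30/x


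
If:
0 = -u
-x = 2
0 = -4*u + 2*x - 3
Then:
No Solution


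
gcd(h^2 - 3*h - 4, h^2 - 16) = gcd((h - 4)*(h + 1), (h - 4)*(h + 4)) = h - 4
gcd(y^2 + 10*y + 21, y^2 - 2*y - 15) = y + 3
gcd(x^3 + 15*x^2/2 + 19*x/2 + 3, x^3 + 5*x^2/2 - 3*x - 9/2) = x + 1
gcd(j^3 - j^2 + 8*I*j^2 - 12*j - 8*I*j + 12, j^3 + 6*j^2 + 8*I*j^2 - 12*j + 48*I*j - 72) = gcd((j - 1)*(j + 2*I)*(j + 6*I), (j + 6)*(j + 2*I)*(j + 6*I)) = j^2 + 8*I*j - 12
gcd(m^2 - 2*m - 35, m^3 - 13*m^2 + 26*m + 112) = m - 7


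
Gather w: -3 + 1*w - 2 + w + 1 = 2*w - 4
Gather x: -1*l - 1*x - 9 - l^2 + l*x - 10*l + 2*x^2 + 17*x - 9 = -l^2 - 11*l + 2*x^2 + x*(l + 16) - 18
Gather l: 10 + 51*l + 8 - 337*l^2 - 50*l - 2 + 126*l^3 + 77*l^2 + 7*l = 126*l^3 - 260*l^2 + 8*l + 16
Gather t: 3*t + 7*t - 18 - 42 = 10*t - 60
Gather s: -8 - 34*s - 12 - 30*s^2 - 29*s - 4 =-30*s^2 - 63*s - 24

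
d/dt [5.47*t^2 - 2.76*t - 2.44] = 10.94*t - 2.76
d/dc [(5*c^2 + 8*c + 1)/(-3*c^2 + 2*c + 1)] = 2*(17*c^2 + 8*c + 3)/(9*c^4 - 12*c^3 - 2*c^2 + 4*c + 1)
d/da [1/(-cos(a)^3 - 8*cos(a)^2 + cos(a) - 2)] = (-3*cos(a)^2 - 16*cos(a) + 1)*sin(a)/(sin(a)^2*cos(a) + 8*sin(a)^2 - 10)^2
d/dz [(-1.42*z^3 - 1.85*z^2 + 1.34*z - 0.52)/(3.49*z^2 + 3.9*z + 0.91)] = (-4.9558*z^4 - 11.076*z^3 - 15.7682*z^2 + 0.2626*z + 3.2474)/(12.1801*z^4 + 27.222*z^3 + 21.5618*z^2 + 7.098*z + 0.8281)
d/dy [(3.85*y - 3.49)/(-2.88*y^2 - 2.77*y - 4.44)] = (11.088*y^2 - 20.1024*y - 26.7613)/(8.2944*y^4 + 15.9552*y^3 + 33.2473*y^2 + 24.5976*y + 19.7136)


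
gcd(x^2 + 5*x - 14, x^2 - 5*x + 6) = x - 2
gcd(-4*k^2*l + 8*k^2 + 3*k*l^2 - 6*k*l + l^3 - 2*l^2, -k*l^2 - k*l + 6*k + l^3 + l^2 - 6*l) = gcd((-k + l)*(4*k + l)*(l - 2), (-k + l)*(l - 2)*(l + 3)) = k*l - 2*k - l^2 + 2*l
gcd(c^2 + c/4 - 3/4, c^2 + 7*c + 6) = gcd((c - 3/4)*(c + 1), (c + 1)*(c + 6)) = c + 1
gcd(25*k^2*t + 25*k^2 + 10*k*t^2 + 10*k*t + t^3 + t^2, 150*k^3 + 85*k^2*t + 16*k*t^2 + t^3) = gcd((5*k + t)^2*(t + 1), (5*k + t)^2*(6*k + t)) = 25*k^2 + 10*k*t + t^2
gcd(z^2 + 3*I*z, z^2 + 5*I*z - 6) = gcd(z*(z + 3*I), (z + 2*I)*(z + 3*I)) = z + 3*I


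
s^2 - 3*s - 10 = (s - 5)*(s + 2)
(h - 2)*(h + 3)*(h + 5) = h^3 + 6*h^2 - h - 30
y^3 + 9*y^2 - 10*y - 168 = (y - 4)*(y + 6)*(y + 7)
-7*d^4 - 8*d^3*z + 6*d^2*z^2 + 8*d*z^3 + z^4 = (-d + z)*(d + z)^2*(7*d + z)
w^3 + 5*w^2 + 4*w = w*(w + 1)*(w + 4)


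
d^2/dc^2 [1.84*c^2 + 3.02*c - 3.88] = 3.68000000000000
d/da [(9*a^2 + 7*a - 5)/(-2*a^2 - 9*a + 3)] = (-67*a^2 + 34*a - 24)/(4*a^4 + 36*a^3 + 69*a^2 - 54*a + 9)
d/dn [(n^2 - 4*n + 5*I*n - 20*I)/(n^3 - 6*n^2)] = (-n^3 + n^2*(8 - 10*I) + 6*n*(-4 + 15*I) - 240*I)/(n^3*(n^2 - 12*n + 36))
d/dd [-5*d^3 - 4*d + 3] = -15*d^2 - 4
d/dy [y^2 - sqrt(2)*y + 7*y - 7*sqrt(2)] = 2*y - sqrt(2) + 7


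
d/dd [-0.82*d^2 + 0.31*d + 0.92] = 0.31 - 1.64*d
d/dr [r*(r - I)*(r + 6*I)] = 3*r^2 + 10*I*r + 6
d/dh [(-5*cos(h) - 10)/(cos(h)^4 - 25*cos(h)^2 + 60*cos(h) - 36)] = 5*(-3*(1 - cos(2*h))^2/4 + 94*cos(h) + 19*cos(2*h)/2 - 2*cos(3*h) - 287/2)*sin(h)/(cos(h)^4 - 25*cos(h)^2 + 60*cos(h) - 36)^2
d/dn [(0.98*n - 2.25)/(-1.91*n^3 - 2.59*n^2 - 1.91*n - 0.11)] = (3.7436*n^3 - 10.3543*n^2 - 11.655*n - 4.4053)/(3.6481*n^6 + 9.8938*n^5 + 14.0043*n^4 + 10.314*n^3 + 4.2179*n^2 + 0.4202*n + 0.0121)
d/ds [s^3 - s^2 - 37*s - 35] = 3*s^2 - 2*s - 37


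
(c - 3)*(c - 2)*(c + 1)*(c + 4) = c^4 - 15*c^2 + 10*c + 24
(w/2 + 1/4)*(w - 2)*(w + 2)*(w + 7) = w^4/2 + 15*w^3/4 - w^2/4 - 15*w - 7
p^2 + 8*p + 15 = (p + 3)*(p + 5)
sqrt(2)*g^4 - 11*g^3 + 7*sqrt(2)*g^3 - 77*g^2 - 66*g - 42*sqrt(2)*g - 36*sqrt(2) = (g + 1)*(g + 6)*(g - 6*sqrt(2))*(sqrt(2)*g + 1)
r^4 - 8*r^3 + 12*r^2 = r^2*(r - 6)*(r - 2)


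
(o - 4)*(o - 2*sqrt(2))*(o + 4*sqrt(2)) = o^3 - 4*o^2 + 2*sqrt(2)*o^2 - 16*o - 8*sqrt(2)*o + 64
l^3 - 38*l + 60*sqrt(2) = (l - 3*sqrt(2))*(l - 2*sqrt(2))*(l + 5*sqrt(2))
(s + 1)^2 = s^2 + 2*s + 1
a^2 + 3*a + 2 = (a + 1)*(a + 2)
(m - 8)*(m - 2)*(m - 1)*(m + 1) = m^4 - 10*m^3 + 15*m^2 + 10*m - 16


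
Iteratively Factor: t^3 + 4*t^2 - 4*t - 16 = (t - 2)*(t^2 + 6*t + 8) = (t - 2)*(t + 4)*(t + 2)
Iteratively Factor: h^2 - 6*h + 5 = (h - 1)*(h - 5)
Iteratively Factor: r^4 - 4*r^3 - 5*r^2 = (r + 1)*(r^3 - 5*r^2) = r*(r + 1)*(r^2 - 5*r) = r*(r - 5)*(r + 1)*(r)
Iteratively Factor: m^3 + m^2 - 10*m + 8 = (m + 4)*(m^2 - 3*m + 2) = (m - 1)*(m + 4)*(m - 2)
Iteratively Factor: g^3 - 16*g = (g + 4)*(g^2 - 4*g) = (g - 4)*(g + 4)*(g)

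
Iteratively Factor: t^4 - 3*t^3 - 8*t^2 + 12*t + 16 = (t - 4)*(t^3 + t^2 - 4*t - 4) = (t - 4)*(t - 2)*(t^2 + 3*t + 2) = (t - 4)*(t - 2)*(t + 2)*(t + 1)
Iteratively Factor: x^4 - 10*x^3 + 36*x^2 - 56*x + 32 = (x - 2)*(x^3 - 8*x^2 + 20*x - 16) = (x - 2)^2*(x^2 - 6*x + 8) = (x - 4)*(x - 2)^2*(x - 2)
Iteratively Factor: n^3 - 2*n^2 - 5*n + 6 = (n - 1)*(n^2 - n - 6) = (n - 3)*(n - 1)*(n + 2)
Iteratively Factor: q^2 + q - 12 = (q - 3)*(q + 4)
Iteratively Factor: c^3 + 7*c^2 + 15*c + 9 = (c + 1)*(c^2 + 6*c + 9) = (c + 1)*(c + 3)*(c + 3)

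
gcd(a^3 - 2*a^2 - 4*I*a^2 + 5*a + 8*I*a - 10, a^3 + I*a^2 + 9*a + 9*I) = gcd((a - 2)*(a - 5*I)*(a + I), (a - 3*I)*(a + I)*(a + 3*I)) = a + I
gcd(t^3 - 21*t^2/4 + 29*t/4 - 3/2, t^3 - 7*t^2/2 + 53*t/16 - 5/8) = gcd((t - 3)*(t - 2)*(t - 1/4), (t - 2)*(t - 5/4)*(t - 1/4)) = t^2 - 9*t/4 + 1/2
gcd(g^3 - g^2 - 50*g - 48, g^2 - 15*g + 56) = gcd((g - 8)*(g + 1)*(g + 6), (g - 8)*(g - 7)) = g - 8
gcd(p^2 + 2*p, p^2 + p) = p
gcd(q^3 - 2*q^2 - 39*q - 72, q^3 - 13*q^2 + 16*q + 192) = q^2 - 5*q - 24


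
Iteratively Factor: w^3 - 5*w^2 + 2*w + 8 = (w - 4)*(w^2 - w - 2) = (w - 4)*(w + 1)*(w - 2)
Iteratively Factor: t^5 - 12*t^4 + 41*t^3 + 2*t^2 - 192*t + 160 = (t + 2)*(t^4 - 14*t^3 + 69*t^2 - 136*t + 80) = (t - 4)*(t + 2)*(t^3 - 10*t^2 + 29*t - 20) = (t - 5)*(t - 4)*(t + 2)*(t^2 - 5*t + 4) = (t - 5)*(t - 4)*(t - 1)*(t + 2)*(t - 4)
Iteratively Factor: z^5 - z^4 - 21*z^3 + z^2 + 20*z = (z)*(z^4 - z^3 - 21*z^2 + z + 20) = z*(z - 1)*(z^3 - 21*z - 20) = z*(z - 1)*(z + 4)*(z^2 - 4*z - 5) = z*(z - 5)*(z - 1)*(z + 4)*(z + 1)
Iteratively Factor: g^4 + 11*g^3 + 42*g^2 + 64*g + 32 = (g + 2)*(g^3 + 9*g^2 + 24*g + 16) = (g + 2)*(g + 4)*(g^2 + 5*g + 4) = (g + 1)*(g + 2)*(g + 4)*(g + 4)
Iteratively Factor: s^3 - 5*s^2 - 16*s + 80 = (s - 4)*(s^2 - s - 20) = (s - 5)*(s - 4)*(s + 4)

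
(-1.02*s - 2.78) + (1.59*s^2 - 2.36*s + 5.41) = 1.59*s^2 - 3.38*s + 2.63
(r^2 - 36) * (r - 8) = r^3 - 8*r^2 - 36*r + 288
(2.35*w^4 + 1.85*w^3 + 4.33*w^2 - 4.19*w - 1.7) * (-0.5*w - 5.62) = -1.175*w^5 - 14.132*w^4 - 12.562*w^3 - 22.2396*w^2 + 24.3978*w + 9.554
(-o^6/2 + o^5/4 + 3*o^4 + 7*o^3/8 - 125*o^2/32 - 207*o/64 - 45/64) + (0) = -o^6/2 + o^5/4 + 3*o^4 + 7*o^3/8 - 125*o^2/32 - 207*o/64 - 45/64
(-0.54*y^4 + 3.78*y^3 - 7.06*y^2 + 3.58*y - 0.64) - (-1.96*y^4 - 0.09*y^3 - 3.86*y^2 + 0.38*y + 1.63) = 1.42*y^4 + 3.87*y^3 - 3.2*y^2 + 3.2*y - 2.27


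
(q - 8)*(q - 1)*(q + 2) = q^3 - 7*q^2 - 10*q + 16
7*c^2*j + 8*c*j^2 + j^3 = j*(c + j)*(7*c + j)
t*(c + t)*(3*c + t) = 3*c^2*t + 4*c*t^2 + t^3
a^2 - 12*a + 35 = (a - 7)*(a - 5)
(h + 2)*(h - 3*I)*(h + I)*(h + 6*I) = h^4 + 2*h^3 + 4*I*h^3 + 15*h^2 + 8*I*h^2 + 30*h + 18*I*h + 36*I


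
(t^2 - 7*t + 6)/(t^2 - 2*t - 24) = (t - 1)/(t + 4)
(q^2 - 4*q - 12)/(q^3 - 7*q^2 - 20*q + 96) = (q^2 - 4*q - 12)/(q^3 - 7*q^2 - 20*q + 96)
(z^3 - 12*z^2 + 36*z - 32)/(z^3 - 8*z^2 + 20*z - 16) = (z - 8)/(z - 4)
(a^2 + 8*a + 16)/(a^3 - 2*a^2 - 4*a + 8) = (a^2 + 8*a + 16)/(a^3 - 2*a^2 - 4*a + 8)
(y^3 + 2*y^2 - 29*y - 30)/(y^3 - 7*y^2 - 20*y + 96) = (y^3 + 2*y^2 - 29*y - 30)/(y^3 - 7*y^2 - 20*y + 96)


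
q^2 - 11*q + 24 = (q - 8)*(q - 3)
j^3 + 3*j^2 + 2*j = j*(j + 1)*(j + 2)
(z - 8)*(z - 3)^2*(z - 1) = z^4 - 15*z^3 + 71*z^2 - 129*z + 72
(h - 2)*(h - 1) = h^2 - 3*h + 2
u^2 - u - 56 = (u - 8)*(u + 7)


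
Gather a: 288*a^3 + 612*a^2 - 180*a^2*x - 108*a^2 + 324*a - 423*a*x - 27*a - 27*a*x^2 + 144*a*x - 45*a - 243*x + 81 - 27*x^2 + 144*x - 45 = 288*a^3 + a^2*(504 - 180*x) + a*(-27*x^2 - 279*x + 252) - 27*x^2 - 99*x + 36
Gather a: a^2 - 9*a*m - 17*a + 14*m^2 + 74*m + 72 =a^2 + a*(-9*m - 17) + 14*m^2 + 74*m + 72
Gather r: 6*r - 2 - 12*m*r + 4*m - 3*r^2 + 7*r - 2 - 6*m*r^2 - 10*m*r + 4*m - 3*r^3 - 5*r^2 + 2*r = 8*m - 3*r^3 + r^2*(-6*m - 8) + r*(15 - 22*m) - 4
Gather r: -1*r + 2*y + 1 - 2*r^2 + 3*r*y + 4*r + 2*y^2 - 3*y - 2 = -2*r^2 + r*(3*y + 3) + 2*y^2 - y - 1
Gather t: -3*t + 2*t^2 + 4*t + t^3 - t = t^3 + 2*t^2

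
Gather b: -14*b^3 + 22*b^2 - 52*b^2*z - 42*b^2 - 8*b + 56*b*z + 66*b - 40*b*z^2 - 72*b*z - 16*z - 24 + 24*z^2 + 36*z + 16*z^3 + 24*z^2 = -14*b^3 + b^2*(-52*z - 20) + b*(-40*z^2 - 16*z + 58) + 16*z^3 + 48*z^2 + 20*z - 24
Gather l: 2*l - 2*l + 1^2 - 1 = 0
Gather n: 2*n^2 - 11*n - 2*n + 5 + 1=2*n^2 - 13*n + 6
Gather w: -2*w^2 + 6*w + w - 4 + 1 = -2*w^2 + 7*w - 3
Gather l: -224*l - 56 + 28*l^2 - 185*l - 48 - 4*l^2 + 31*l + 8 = 24*l^2 - 378*l - 96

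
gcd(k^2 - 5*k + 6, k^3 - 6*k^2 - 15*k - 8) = 1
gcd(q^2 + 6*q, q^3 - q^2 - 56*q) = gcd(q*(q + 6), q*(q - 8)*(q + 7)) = q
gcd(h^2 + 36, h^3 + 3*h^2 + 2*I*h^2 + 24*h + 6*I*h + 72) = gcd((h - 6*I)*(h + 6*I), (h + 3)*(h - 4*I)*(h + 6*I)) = h + 6*I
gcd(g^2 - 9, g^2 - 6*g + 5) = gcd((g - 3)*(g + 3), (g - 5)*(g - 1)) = 1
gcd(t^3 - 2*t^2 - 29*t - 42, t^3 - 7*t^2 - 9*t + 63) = t^2 - 4*t - 21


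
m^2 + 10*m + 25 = (m + 5)^2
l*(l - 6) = l^2 - 6*l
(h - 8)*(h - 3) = h^2 - 11*h + 24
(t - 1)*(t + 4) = t^2 + 3*t - 4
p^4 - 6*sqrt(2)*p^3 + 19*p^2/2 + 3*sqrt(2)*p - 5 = (p - 5*sqrt(2))*(p - sqrt(2))*(p - sqrt(2)/2)*(p + sqrt(2)/2)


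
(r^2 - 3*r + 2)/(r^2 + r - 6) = (r - 1)/(r + 3)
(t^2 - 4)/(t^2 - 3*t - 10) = (t - 2)/(t - 5)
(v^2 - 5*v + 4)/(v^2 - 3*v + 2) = (v - 4)/(v - 2)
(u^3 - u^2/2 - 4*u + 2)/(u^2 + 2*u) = u - 5/2 + 1/u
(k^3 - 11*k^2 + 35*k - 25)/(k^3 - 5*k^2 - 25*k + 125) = (k - 1)/(k + 5)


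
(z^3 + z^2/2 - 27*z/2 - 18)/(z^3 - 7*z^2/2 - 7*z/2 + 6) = (z + 3)/(z - 1)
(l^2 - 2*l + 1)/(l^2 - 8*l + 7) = (l - 1)/(l - 7)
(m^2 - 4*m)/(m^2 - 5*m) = (m - 4)/(m - 5)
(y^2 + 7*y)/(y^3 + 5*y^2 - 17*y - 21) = y/(y^2 - 2*y - 3)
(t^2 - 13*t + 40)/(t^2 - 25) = (t - 8)/(t + 5)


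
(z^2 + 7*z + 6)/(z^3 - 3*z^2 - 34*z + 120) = (z + 1)/(z^2 - 9*z + 20)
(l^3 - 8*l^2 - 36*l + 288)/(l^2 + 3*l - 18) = (l^2 - 14*l + 48)/(l - 3)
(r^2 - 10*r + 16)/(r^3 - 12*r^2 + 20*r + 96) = (r - 2)/(r^2 - 4*r - 12)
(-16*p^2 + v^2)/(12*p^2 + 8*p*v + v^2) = (-16*p^2 + v^2)/(12*p^2 + 8*p*v + v^2)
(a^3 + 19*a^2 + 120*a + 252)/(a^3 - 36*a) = (a^2 + 13*a + 42)/(a*(a - 6))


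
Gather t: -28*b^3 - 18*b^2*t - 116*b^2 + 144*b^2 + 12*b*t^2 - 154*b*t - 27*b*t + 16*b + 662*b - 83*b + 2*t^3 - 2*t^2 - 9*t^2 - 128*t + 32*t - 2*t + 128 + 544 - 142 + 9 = -28*b^3 + 28*b^2 + 595*b + 2*t^3 + t^2*(12*b - 11) + t*(-18*b^2 - 181*b - 98) + 539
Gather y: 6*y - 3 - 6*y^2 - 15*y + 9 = -6*y^2 - 9*y + 6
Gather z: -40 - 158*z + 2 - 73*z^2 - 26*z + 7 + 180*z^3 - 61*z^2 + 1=180*z^3 - 134*z^2 - 184*z - 30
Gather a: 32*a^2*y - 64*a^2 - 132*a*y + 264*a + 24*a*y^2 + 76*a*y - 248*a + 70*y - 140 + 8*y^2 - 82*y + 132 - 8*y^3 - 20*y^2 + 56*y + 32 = a^2*(32*y - 64) + a*(24*y^2 - 56*y + 16) - 8*y^3 - 12*y^2 + 44*y + 24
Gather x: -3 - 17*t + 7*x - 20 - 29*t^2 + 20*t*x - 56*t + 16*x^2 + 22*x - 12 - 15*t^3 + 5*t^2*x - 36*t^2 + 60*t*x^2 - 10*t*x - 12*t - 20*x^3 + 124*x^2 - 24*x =-15*t^3 - 65*t^2 - 85*t - 20*x^3 + x^2*(60*t + 140) + x*(5*t^2 + 10*t + 5) - 35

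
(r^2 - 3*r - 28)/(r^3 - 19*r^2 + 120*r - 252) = (r + 4)/(r^2 - 12*r + 36)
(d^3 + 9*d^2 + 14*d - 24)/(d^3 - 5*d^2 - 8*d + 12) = (d^2 + 10*d + 24)/(d^2 - 4*d - 12)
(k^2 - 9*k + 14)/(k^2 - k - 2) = (k - 7)/(k + 1)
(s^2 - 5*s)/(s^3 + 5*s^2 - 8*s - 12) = s*(s - 5)/(s^3 + 5*s^2 - 8*s - 12)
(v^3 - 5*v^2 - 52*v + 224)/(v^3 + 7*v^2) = 1 - 12/v + 32/v^2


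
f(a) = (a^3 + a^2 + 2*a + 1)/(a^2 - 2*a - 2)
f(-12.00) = -9.68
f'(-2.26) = 0.56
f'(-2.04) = 0.51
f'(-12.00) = 0.95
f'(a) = (2 - 2*a)*(a^3 + a^2 + 2*a + 1)/(a^2 - 2*a - 2)^2 + (3*a^2 + 2*a + 2)/(a^2 - 2*a - 2) = (a^4 - 4*a^3 - 10*a^2 - 6*a - 2)/(a^4 - 4*a^3 + 8*a + 4)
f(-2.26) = -1.31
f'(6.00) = 0.07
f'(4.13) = -4.07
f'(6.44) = 0.28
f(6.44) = 12.12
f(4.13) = 14.24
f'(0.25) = -0.70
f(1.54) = -3.73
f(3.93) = 15.22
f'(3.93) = -5.91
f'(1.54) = -5.99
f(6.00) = 12.05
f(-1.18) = -0.92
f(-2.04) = -1.19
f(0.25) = -0.65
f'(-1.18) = -0.11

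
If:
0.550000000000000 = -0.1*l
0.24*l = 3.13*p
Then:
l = -5.50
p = -0.42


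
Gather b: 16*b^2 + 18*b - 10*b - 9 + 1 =16*b^2 + 8*b - 8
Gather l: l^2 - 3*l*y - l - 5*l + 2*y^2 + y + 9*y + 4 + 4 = l^2 + l*(-3*y - 6) + 2*y^2 + 10*y + 8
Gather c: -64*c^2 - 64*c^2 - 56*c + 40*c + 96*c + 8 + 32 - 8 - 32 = -128*c^2 + 80*c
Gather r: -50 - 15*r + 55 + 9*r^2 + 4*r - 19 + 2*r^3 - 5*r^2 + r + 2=2*r^3 + 4*r^2 - 10*r - 12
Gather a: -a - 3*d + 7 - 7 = -a - 3*d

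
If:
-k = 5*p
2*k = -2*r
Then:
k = -r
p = r/5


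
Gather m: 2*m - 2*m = 0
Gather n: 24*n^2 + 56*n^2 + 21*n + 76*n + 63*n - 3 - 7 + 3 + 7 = 80*n^2 + 160*n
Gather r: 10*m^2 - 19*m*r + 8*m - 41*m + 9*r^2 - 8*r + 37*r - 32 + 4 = 10*m^2 - 33*m + 9*r^2 + r*(29 - 19*m) - 28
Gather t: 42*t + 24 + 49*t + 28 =91*t + 52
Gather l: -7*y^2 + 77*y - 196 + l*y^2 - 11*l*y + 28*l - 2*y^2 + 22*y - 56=l*(y^2 - 11*y + 28) - 9*y^2 + 99*y - 252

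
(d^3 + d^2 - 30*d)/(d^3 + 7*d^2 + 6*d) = (d - 5)/(d + 1)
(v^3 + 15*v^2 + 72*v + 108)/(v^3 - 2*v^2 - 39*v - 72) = (v^2 + 12*v + 36)/(v^2 - 5*v - 24)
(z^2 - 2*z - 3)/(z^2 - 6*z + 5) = (z^2 - 2*z - 3)/(z^2 - 6*z + 5)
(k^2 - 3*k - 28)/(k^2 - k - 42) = (k + 4)/(k + 6)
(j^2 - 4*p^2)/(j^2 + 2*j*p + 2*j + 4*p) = (j - 2*p)/(j + 2)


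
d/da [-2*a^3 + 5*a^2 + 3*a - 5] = -6*a^2 + 10*a + 3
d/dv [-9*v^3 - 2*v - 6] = -27*v^2 - 2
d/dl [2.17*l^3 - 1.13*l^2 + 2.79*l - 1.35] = 6.51*l^2 - 2.26*l + 2.79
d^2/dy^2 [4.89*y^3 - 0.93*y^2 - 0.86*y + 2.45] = 29.34*y - 1.86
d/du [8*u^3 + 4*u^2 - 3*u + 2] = 24*u^2 + 8*u - 3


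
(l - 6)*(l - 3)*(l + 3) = l^3 - 6*l^2 - 9*l + 54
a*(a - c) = a^2 - a*c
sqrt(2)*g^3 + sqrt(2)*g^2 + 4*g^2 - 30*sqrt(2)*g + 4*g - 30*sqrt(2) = (g - 3*sqrt(2))*(g + 5*sqrt(2))*(sqrt(2)*g + sqrt(2))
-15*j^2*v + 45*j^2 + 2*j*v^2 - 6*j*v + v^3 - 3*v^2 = (-3*j + v)*(5*j + v)*(v - 3)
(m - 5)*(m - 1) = m^2 - 6*m + 5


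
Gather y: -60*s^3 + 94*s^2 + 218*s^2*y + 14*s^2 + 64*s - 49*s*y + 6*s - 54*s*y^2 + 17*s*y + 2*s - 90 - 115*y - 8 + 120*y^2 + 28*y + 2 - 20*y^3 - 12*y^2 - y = -60*s^3 + 108*s^2 + 72*s - 20*y^3 + y^2*(108 - 54*s) + y*(218*s^2 - 32*s - 88) - 96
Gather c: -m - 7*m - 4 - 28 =-8*m - 32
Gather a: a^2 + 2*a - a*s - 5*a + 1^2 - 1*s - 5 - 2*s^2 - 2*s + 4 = a^2 + a*(-s - 3) - 2*s^2 - 3*s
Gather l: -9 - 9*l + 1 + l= -8*l - 8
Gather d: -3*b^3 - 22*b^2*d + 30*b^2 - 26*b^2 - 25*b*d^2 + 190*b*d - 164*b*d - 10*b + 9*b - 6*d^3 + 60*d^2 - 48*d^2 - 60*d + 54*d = -3*b^3 + 4*b^2 - b - 6*d^3 + d^2*(12 - 25*b) + d*(-22*b^2 + 26*b - 6)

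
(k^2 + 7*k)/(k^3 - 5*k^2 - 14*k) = (k + 7)/(k^2 - 5*k - 14)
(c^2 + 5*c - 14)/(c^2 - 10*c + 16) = (c + 7)/(c - 8)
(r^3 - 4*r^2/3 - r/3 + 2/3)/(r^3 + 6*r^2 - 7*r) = (3*r^2 - r - 2)/(3*r*(r + 7))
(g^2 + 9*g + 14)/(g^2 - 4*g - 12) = (g + 7)/(g - 6)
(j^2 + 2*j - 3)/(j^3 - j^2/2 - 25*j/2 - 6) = 2*(j - 1)/(2*j^2 - 7*j - 4)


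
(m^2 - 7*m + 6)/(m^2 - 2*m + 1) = (m - 6)/(m - 1)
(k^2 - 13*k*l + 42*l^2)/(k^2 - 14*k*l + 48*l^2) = (k - 7*l)/(k - 8*l)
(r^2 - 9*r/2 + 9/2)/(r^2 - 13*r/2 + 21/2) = (2*r - 3)/(2*r - 7)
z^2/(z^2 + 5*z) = z/(z + 5)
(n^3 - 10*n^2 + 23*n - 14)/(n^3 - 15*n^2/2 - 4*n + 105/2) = 2*(n^2 - 3*n + 2)/(2*n^2 - n - 15)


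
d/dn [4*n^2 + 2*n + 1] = 8*n + 2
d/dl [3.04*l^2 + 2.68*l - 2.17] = 6.08*l + 2.68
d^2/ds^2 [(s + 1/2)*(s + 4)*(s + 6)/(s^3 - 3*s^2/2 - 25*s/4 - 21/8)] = 24*(64*s^3 + 468*s^2 + 72*s + 771)/(64*s^6 - 384*s^5 - 240*s^4 + 3520*s^3 + 1260*s^2 - 10584*s - 9261)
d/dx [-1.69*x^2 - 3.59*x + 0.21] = -3.38*x - 3.59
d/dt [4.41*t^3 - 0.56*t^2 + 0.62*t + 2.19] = 13.23*t^2 - 1.12*t + 0.62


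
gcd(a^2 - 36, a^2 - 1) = 1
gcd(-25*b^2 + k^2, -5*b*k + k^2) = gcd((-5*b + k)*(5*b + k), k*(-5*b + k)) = 5*b - k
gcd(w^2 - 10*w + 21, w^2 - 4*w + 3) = w - 3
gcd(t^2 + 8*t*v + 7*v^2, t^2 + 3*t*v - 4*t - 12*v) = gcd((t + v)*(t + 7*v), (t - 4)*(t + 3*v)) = 1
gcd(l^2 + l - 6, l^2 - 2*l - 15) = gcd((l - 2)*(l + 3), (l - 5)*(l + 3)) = l + 3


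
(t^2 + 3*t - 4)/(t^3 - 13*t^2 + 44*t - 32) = (t + 4)/(t^2 - 12*t + 32)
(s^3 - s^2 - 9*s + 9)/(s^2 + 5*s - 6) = (s^2 - 9)/(s + 6)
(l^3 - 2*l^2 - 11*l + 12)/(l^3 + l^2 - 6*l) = (l^2 - 5*l + 4)/(l*(l - 2))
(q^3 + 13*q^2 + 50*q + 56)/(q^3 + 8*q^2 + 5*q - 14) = (q + 4)/(q - 1)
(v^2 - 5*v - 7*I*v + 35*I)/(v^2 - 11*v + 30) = (v - 7*I)/(v - 6)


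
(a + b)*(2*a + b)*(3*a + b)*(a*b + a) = 6*a^4*b + 6*a^4 + 11*a^3*b^2 + 11*a^3*b + 6*a^2*b^3 + 6*a^2*b^2 + a*b^4 + a*b^3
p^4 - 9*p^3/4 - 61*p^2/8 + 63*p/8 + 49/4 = (p - 7/2)*(p - 7/4)*(p + 1)*(p + 2)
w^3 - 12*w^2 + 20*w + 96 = (w - 8)*(w - 6)*(w + 2)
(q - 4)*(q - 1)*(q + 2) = q^3 - 3*q^2 - 6*q + 8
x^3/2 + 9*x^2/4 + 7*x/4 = x*(x/2 + 1/2)*(x + 7/2)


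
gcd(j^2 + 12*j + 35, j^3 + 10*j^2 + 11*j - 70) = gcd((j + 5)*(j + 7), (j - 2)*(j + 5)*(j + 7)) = j^2 + 12*j + 35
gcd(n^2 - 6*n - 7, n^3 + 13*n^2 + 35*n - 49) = 1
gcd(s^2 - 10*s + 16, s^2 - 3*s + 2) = s - 2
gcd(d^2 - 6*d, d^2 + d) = d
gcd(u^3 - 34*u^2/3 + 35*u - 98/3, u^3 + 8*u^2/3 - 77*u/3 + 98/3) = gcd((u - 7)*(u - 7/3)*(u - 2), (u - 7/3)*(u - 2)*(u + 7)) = u^2 - 13*u/3 + 14/3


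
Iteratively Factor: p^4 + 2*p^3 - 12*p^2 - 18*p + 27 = (p + 3)*(p^3 - p^2 - 9*p + 9) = (p + 3)^2*(p^2 - 4*p + 3) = (p - 1)*(p + 3)^2*(p - 3)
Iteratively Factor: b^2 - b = (b)*(b - 1)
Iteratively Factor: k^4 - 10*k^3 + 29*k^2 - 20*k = (k - 4)*(k^3 - 6*k^2 + 5*k) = k*(k - 4)*(k^2 - 6*k + 5) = k*(k - 5)*(k - 4)*(k - 1)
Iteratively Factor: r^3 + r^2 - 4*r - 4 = (r + 2)*(r^2 - r - 2) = (r - 2)*(r + 2)*(r + 1)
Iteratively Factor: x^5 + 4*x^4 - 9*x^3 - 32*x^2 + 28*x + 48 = (x - 2)*(x^4 + 6*x^3 + 3*x^2 - 26*x - 24) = (x - 2)^2*(x^3 + 8*x^2 + 19*x + 12) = (x - 2)^2*(x + 3)*(x^2 + 5*x + 4) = (x - 2)^2*(x + 1)*(x + 3)*(x + 4)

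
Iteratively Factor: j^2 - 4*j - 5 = (j - 5)*(j + 1)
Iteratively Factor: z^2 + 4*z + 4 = (z + 2)*(z + 2)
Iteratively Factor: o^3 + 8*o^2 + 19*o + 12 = (o + 3)*(o^2 + 5*o + 4) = (o + 1)*(o + 3)*(o + 4)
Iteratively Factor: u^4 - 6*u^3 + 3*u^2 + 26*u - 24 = (u - 4)*(u^3 - 2*u^2 - 5*u + 6) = (u - 4)*(u - 1)*(u^2 - u - 6) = (u - 4)*(u - 1)*(u + 2)*(u - 3)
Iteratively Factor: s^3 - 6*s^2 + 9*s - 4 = (s - 4)*(s^2 - 2*s + 1) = (s - 4)*(s - 1)*(s - 1)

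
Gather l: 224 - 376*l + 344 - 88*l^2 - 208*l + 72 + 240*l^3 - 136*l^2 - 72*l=240*l^3 - 224*l^2 - 656*l + 640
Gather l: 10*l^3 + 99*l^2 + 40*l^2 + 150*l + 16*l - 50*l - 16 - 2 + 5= 10*l^3 + 139*l^2 + 116*l - 13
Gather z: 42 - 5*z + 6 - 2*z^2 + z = -2*z^2 - 4*z + 48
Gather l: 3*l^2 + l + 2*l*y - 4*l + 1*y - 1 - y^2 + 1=3*l^2 + l*(2*y - 3) - y^2 + y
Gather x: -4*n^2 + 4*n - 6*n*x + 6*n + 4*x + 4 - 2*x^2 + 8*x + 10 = -4*n^2 + 10*n - 2*x^2 + x*(12 - 6*n) + 14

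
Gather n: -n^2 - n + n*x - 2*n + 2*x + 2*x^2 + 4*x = -n^2 + n*(x - 3) + 2*x^2 + 6*x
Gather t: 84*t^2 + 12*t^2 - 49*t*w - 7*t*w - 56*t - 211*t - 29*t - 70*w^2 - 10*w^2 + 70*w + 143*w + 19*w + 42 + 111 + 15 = 96*t^2 + t*(-56*w - 296) - 80*w^2 + 232*w + 168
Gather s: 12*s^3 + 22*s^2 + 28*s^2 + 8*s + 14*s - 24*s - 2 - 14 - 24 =12*s^3 + 50*s^2 - 2*s - 40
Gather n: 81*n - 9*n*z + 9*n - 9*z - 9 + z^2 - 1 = n*(90 - 9*z) + z^2 - 9*z - 10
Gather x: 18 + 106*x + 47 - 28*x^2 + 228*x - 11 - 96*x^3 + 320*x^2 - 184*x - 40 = -96*x^3 + 292*x^2 + 150*x + 14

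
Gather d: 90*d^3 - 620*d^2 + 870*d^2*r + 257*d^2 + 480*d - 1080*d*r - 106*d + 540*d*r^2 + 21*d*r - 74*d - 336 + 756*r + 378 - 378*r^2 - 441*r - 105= 90*d^3 + d^2*(870*r - 363) + d*(540*r^2 - 1059*r + 300) - 378*r^2 + 315*r - 63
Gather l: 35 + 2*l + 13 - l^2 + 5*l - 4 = -l^2 + 7*l + 44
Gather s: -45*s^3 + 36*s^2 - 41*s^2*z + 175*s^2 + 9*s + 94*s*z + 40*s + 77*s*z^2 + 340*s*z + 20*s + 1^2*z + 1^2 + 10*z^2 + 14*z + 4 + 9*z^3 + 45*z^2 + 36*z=-45*s^3 + s^2*(211 - 41*z) + s*(77*z^2 + 434*z + 69) + 9*z^3 + 55*z^2 + 51*z + 5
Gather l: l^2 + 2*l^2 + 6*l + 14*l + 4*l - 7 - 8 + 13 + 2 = 3*l^2 + 24*l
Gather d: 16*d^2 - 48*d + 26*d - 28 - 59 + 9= 16*d^2 - 22*d - 78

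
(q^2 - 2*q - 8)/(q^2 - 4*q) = (q + 2)/q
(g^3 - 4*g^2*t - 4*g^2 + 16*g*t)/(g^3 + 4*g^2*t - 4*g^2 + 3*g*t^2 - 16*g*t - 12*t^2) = g*(g - 4*t)/(g^2 + 4*g*t + 3*t^2)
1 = 1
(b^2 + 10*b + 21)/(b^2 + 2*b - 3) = (b + 7)/(b - 1)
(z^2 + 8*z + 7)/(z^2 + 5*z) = (z^2 + 8*z + 7)/(z*(z + 5))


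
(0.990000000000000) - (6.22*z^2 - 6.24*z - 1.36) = -6.22*z^2 + 6.24*z + 2.35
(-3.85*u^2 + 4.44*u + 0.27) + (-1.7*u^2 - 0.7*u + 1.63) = -5.55*u^2 + 3.74*u + 1.9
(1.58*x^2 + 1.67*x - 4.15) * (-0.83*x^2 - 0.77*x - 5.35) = -1.3114*x^4 - 2.6027*x^3 - 6.2944*x^2 - 5.739*x + 22.2025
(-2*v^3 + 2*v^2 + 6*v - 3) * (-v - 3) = 2*v^4 + 4*v^3 - 12*v^2 - 15*v + 9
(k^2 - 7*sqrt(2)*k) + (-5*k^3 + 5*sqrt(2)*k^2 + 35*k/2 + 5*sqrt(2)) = -5*k^3 + k^2 + 5*sqrt(2)*k^2 - 7*sqrt(2)*k + 35*k/2 + 5*sqrt(2)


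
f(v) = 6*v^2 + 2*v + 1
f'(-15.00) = -178.00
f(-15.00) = 1321.00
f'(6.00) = 74.00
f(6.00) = 229.00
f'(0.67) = 10.04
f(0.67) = 5.03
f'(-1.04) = -10.48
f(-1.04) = 5.41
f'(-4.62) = -53.44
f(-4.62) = 119.83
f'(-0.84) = -8.08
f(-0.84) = 3.55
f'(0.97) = 13.64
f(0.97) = 8.59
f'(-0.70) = -6.40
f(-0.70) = 2.54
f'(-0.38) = -2.56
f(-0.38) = 1.11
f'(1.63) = 21.56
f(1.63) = 20.20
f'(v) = 12*v + 2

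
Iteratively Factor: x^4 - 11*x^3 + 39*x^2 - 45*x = (x - 3)*(x^3 - 8*x^2 + 15*x) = (x - 3)^2*(x^2 - 5*x) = x*(x - 3)^2*(x - 5)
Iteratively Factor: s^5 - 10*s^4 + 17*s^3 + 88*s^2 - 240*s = (s - 4)*(s^4 - 6*s^3 - 7*s^2 + 60*s) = s*(s - 4)*(s^3 - 6*s^2 - 7*s + 60) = s*(s - 5)*(s - 4)*(s^2 - s - 12) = s*(s - 5)*(s - 4)*(s + 3)*(s - 4)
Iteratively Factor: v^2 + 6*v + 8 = (v + 4)*(v + 2)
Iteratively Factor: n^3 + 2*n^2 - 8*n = (n - 2)*(n^2 + 4*n) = n*(n - 2)*(n + 4)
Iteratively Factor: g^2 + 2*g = (g)*(g + 2)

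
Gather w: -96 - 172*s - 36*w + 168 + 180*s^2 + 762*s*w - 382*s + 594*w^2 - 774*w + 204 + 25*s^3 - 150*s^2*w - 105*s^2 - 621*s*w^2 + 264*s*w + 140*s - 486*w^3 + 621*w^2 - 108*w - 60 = 25*s^3 + 75*s^2 - 414*s - 486*w^3 + w^2*(1215 - 621*s) + w*(-150*s^2 + 1026*s - 918) + 216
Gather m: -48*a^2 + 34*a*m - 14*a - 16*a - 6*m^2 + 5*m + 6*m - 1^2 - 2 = -48*a^2 - 30*a - 6*m^2 + m*(34*a + 11) - 3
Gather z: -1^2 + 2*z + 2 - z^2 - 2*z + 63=64 - z^2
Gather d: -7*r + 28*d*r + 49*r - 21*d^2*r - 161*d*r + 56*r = -21*d^2*r - 133*d*r + 98*r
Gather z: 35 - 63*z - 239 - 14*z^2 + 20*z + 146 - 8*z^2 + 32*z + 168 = -22*z^2 - 11*z + 110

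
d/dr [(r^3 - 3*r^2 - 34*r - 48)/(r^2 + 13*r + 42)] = (r^4 + 26*r^3 + 121*r^2 - 156*r - 804)/(r^4 + 26*r^3 + 253*r^2 + 1092*r + 1764)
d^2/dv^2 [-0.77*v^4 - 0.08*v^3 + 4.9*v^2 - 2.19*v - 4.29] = -9.24*v^2 - 0.48*v + 9.8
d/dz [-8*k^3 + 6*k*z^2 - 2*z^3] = 6*z*(2*k - z)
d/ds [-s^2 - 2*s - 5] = -2*s - 2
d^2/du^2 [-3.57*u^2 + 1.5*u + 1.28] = -7.14000000000000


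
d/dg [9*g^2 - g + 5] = 18*g - 1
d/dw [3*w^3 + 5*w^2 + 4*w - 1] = 9*w^2 + 10*w + 4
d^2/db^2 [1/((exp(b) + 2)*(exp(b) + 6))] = 4*(exp(3*b) + 6*exp(2*b) + 4*exp(b) - 24)*exp(b)/(exp(6*b) + 24*exp(5*b) + 228*exp(4*b) + 1088*exp(3*b) + 2736*exp(2*b) + 3456*exp(b) + 1728)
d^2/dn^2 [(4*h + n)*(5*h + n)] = 2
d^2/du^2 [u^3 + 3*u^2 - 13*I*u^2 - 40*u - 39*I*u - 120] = 6*u + 6 - 26*I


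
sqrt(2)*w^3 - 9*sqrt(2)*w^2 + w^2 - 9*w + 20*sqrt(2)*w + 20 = (w - 5)*(w - 4)*(sqrt(2)*w + 1)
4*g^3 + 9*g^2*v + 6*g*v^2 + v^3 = (g + v)^2*(4*g + v)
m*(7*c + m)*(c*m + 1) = 7*c^2*m^2 + c*m^3 + 7*c*m + m^2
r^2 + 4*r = r*(r + 4)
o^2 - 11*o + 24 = (o - 8)*(o - 3)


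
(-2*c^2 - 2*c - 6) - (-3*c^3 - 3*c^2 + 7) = 3*c^3 + c^2 - 2*c - 13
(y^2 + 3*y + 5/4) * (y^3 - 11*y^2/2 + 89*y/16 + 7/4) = y^5 - 5*y^4/2 - 155*y^3/16 + 185*y^2/16 + 781*y/64 + 35/16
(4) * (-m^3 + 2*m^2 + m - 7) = -4*m^3 + 8*m^2 + 4*m - 28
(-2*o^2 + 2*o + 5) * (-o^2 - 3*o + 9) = 2*o^4 + 4*o^3 - 29*o^2 + 3*o + 45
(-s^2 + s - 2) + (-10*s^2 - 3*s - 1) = -11*s^2 - 2*s - 3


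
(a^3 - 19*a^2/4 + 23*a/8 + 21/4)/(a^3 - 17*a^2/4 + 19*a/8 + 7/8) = (4*a^2 - 5*a - 6)/(4*a^2 - 3*a - 1)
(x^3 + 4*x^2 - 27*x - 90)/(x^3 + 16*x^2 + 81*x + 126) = (x - 5)/(x + 7)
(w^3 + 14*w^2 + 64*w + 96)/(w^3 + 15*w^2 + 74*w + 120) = (w + 4)/(w + 5)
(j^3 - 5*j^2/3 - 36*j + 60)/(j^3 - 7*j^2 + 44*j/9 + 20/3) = 3*(j + 6)/(3*j + 2)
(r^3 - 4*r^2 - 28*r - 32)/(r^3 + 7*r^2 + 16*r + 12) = (r - 8)/(r + 3)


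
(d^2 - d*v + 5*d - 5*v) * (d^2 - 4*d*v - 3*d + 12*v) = d^4 - 5*d^3*v + 2*d^3 + 4*d^2*v^2 - 10*d^2*v - 15*d^2 + 8*d*v^2 + 75*d*v - 60*v^2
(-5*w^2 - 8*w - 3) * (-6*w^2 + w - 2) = 30*w^4 + 43*w^3 + 20*w^2 + 13*w + 6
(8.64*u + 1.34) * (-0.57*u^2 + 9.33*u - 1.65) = -4.9248*u^3 + 79.8474*u^2 - 1.7538*u - 2.211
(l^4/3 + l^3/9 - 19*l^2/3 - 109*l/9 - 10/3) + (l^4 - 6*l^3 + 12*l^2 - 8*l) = 4*l^4/3 - 53*l^3/9 + 17*l^2/3 - 181*l/9 - 10/3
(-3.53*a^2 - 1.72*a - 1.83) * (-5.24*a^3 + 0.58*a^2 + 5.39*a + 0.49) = 18.4972*a^5 + 6.9654*a^4 - 10.4351*a^3 - 12.0619*a^2 - 10.7065*a - 0.8967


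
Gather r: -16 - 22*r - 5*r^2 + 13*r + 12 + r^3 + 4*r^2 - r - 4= r^3 - r^2 - 10*r - 8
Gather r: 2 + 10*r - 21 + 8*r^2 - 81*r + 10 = 8*r^2 - 71*r - 9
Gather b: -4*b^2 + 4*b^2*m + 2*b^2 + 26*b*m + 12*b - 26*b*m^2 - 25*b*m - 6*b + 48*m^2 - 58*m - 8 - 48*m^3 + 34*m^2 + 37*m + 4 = b^2*(4*m - 2) + b*(-26*m^2 + m + 6) - 48*m^3 + 82*m^2 - 21*m - 4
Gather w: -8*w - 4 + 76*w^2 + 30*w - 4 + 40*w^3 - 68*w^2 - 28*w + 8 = 40*w^3 + 8*w^2 - 6*w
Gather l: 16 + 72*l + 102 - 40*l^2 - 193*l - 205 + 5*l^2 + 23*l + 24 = -35*l^2 - 98*l - 63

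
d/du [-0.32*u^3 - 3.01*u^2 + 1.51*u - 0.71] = -0.96*u^2 - 6.02*u + 1.51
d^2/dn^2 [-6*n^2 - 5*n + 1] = -12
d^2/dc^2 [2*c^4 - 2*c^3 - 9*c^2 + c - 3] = 24*c^2 - 12*c - 18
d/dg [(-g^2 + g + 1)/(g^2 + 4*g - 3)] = (-5*g^2 + 4*g - 7)/(g^4 + 8*g^3 + 10*g^2 - 24*g + 9)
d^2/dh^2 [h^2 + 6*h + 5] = 2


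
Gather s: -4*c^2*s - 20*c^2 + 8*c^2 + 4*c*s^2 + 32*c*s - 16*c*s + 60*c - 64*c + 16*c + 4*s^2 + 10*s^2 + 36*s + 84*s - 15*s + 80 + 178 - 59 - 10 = -12*c^2 + 12*c + s^2*(4*c + 14) + s*(-4*c^2 + 16*c + 105) + 189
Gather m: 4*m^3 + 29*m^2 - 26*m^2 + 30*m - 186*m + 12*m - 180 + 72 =4*m^3 + 3*m^2 - 144*m - 108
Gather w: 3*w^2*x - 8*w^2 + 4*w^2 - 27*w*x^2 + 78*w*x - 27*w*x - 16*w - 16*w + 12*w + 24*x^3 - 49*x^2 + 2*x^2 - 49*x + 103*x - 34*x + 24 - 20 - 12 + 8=w^2*(3*x - 4) + w*(-27*x^2 + 51*x - 20) + 24*x^3 - 47*x^2 + 20*x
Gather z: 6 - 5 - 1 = 0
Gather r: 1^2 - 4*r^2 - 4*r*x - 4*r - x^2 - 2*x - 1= -4*r^2 + r*(-4*x - 4) - x^2 - 2*x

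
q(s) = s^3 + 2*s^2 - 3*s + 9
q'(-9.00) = 204.00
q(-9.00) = -531.00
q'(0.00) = -3.00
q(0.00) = 9.00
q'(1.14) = 5.46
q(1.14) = 9.66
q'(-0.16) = -3.56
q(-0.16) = 9.53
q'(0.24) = -1.87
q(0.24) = 8.41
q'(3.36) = 44.31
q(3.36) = 59.43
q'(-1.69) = -1.19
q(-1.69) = 14.96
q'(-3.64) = 22.19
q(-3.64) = -1.81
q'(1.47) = 9.36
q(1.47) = 12.09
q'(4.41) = 72.98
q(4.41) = 120.43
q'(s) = 3*s^2 + 4*s - 3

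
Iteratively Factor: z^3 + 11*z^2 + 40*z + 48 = (z + 3)*(z^2 + 8*z + 16) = (z + 3)*(z + 4)*(z + 4)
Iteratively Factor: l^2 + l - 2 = (l - 1)*(l + 2)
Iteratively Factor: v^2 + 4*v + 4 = (v + 2)*(v + 2)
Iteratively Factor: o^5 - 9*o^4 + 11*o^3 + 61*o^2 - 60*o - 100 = (o - 5)*(o^4 - 4*o^3 - 9*o^2 + 16*o + 20) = (o - 5)*(o + 1)*(o^3 - 5*o^2 - 4*o + 20) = (o - 5)*(o + 1)*(o + 2)*(o^2 - 7*o + 10) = (o - 5)*(o - 2)*(o + 1)*(o + 2)*(o - 5)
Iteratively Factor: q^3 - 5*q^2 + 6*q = (q - 2)*(q^2 - 3*q) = q*(q - 2)*(q - 3)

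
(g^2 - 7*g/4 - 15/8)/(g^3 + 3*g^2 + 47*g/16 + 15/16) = 2*(2*g - 5)/(4*g^2 + 9*g + 5)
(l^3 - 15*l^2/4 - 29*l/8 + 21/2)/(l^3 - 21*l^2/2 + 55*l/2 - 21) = (l^2 - 9*l/4 - 7)/(l^2 - 9*l + 14)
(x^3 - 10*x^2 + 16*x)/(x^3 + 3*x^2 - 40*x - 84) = x*(x^2 - 10*x + 16)/(x^3 + 3*x^2 - 40*x - 84)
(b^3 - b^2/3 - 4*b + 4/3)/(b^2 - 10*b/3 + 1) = (b^2 - 4)/(b - 3)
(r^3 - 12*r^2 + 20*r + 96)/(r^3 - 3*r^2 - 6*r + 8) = (r^2 - 14*r + 48)/(r^2 - 5*r + 4)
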